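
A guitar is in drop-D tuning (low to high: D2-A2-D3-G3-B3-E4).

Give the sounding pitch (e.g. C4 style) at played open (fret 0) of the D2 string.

Fret 0 is the open string itself, so the pitch is just D2.

D2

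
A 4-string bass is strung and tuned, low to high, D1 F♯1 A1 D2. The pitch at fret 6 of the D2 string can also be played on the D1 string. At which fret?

D2 at fret 6 is D2 + 6 semitones = G♯2.
The open D1 string is 12 semitones below the open D2, so the same pitch on the D1 string lies at fret 6 + 12 = 18.

18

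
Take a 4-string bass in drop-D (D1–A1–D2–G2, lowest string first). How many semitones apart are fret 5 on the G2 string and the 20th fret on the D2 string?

G2 at fret 5 → C3 (MIDI 48); D2 at fret 20 → A#3 (MIDI 58).
48 − 58 = -10, so the two pitches are 10 semitones apart, with A#3 the higher.

10 semitones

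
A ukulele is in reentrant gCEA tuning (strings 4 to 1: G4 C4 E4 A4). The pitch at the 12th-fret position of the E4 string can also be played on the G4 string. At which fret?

E4 at fret 12 is E4 + 12 semitones = E5.
The open G4 string is 3 semitones above the open E4, so the same pitch on the G4 string lies at fret 12 − 3 = 9.

9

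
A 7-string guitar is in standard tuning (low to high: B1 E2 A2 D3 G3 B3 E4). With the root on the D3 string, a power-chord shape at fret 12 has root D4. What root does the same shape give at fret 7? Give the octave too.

A3

Moving from fret 12 to fret 7 shifts the root by -5 semitones.
D4 down 5 semitones is A3.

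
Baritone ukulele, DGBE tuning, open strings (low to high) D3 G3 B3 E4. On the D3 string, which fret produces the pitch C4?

C4 is 10 semitones above the open D3 (D–D#–E–F–…–A#–B–C), so it sits at fret 10.

10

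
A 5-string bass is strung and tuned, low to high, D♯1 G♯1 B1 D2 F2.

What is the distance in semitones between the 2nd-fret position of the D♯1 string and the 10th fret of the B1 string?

D♯1 at fret 2 → F1 (MIDI 29); B1 at fret 10 → A2 (MIDI 45).
29 − 45 = -16, so the two pitches are 16 semitones apart, with A2 the higher.

16 semitones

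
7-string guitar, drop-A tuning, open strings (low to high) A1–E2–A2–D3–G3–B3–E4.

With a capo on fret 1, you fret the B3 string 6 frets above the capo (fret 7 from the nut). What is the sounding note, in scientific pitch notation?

F#4

The capo raises the open B3 by 1 semitone to C4; fretting 6 more gives B3 + 1 + 6 = B3 + 7 semitones = F#4.
(Also written Gb.)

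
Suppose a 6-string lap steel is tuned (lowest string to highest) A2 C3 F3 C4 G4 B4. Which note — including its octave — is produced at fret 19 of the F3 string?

C5

Each fret is one semitone, so F3 + 19 = C5.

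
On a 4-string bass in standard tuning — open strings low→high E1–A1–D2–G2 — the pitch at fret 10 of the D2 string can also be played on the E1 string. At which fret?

D2 at fret 10 is D2 + 10 semitones = C3.
The open E1 string is 10 semitones below the open D2, so the same pitch on the E1 string lies at fret 10 + 10 = 20.

20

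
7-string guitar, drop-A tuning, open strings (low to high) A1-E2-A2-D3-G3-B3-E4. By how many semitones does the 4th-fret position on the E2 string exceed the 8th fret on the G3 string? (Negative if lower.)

E2 at fret 4 → G#2 (MIDI 44); G3 at fret 8 → D#4 (MIDI 63).
44 − 63 = -19, so the two pitches are 19 semitones apart.

-19 semitones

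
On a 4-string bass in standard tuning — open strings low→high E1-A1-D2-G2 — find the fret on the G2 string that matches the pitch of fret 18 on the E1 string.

3

Fret 18 on E1 is MIDI 28 + 18 = 46 (A♯2). On the G2 string (open MIDI 43), that pitch is 46 − 43 = fret 3.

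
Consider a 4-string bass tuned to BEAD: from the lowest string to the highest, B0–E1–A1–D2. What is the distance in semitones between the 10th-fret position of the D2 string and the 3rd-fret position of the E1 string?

17 semitones

D2 at fret 10 → C3 (MIDI 48); E1 at fret 3 → G1 (MIDI 31).
48 − 31 = 17, so the two pitches are 17 semitones apart, with C3 the higher.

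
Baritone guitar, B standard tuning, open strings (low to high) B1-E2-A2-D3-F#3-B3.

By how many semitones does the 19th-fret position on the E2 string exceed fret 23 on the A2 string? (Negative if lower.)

E2 at fret 19 → B3 (MIDI 59); A2 at fret 23 → G#4 (MIDI 68).
59 − 68 = -9, so the two pitches are 9 semitones apart.

-9 semitones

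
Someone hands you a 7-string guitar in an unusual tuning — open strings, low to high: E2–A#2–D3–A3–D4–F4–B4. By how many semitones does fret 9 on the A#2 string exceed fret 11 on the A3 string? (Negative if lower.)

A#2 at fret 9 → G3 (MIDI 55); A3 at fret 11 → G#4 (MIDI 68).
55 − 68 = -13, so the two pitches are 13 semitones apart.

-13 semitones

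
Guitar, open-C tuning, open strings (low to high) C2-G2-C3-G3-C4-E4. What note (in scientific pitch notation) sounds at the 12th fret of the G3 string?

Each fret is one semitone, so G3 + 12 = G4.

G4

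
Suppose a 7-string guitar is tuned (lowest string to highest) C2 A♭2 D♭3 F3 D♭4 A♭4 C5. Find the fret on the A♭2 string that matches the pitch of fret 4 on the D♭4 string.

21

Fret 4 on D♭4 is MIDI 61 + 4 = 65 (F4). On the A♭2 string (open MIDI 44), that pitch is 65 − 44 = fret 21.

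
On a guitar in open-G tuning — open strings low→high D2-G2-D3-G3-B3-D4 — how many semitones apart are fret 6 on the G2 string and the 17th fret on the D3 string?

G2 at fret 6 → C♯3 (MIDI 49); D3 at fret 17 → G4 (MIDI 67).
49 − 67 = -18, so the two pitches are 18 semitones apart, with G4 the higher.

18 semitones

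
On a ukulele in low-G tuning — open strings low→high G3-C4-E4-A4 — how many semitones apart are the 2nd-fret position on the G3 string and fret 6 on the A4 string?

G3 at fret 2 → A3 (MIDI 57); A4 at fret 6 → D#5 (MIDI 75).
57 − 75 = -18, so the two pitches are 18 semitones apart, with D#5 the higher.

18 semitones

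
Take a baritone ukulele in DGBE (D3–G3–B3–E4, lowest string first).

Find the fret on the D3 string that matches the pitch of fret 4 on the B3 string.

Fret 4 on B3 is MIDI 59 + 4 = 63 (D#4). On the D3 string (open MIDI 50), that pitch is 63 − 50 = fret 13.

13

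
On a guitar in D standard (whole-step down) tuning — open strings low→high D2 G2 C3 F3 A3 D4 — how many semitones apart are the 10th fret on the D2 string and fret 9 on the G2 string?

D2 at fret 10 → C3 (MIDI 48); G2 at fret 9 → E3 (MIDI 52).
48 − 52 = -4, so the two pitches are 4 semitones apart, with E3 the higher.

4 semitones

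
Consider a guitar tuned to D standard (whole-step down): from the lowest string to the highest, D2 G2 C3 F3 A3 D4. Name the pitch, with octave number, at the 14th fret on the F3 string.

F3 is MIDI 53. Adding 14 gives 67, which is G4.

G4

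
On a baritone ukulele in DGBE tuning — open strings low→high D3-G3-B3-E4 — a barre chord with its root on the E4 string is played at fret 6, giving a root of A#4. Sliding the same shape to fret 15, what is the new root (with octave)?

Moving from fret 6 to fret 15 shifts the root by 9 semitones.
A#4 up 9 semitones is G5.

G5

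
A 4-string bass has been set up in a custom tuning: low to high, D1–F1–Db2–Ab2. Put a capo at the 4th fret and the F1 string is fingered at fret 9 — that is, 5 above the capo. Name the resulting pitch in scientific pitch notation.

D2

The capo raises the open F1 by 4 semitones to A1; fretting 5 more gives F1 + 4 + 5 = F1 + 9 semitones = D2.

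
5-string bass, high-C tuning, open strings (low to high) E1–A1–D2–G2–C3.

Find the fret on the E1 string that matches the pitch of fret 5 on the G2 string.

G2 at fret 5 is G2 + 5 semitones = C3.
The open E1 string is 15 semitones below the open G2, so the same pitch on the E1 string lies at fret 5 + 15 = 20.

20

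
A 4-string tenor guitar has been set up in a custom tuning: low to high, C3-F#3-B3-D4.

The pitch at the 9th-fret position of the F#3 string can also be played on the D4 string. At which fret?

1

Fret 9 on F#3 is MIDI 54 + 9 = 63 (D#4). On the D4 string (open MIDI 62), that pitch is 63 − 62 = fret 1.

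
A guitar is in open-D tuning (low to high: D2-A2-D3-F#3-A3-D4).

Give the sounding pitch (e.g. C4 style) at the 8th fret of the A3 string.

The open A3 string plus 8 semitones: A–A#–B–C–C#–D–D#–E–F.
The walk passes from B into C once, so the octave number goes from 3 to 4.

F4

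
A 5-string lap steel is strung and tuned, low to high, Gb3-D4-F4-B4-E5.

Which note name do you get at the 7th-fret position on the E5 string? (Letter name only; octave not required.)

The open E5 string plus 7 semitones: E–F–Gb–G–Ab–A–Bb–B.

B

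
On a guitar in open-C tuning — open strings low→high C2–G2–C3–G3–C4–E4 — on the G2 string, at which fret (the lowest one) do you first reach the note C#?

From G2, count semitones up the chromatic scale until reaching C#: G–G#–A–A#–B–C–C# — 6 steps.

6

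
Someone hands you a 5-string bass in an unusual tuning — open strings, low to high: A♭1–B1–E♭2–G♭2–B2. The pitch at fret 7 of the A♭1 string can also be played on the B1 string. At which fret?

4

A♭1 at fret 7 is A♭1 + 7 semitones = E♭2.
The open B1 string is 3 semitones above the open A♭1, so the same pitch on the B1 string lies at fret 7 − 3 = 4.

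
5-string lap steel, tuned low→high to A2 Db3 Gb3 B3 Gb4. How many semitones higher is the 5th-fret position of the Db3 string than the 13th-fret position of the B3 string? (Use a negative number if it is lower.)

-18 semitones

Db3 at fret 5 → Gb3 (MIDI 54); B3 at fret 13 → C5 (MIDI 72).
54 − 72 = -18, so the two pitches are 18 semitones apart.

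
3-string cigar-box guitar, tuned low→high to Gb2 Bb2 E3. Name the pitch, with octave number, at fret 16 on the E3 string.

Ab4

Each fret is one semitone, so E3 + 16 = Ab4.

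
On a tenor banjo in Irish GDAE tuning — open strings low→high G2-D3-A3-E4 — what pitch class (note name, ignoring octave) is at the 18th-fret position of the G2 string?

The open G2 string plus 18 semitones: G–G#–A–A#–…–B–C–C#.
(Equivalently spelled D♭.)

C♯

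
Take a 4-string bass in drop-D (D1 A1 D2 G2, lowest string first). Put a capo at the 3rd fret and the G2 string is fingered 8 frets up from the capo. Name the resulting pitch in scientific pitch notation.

F♯3

The capo raises the open G2 by 3 semitones to A♯2; fretting 8 more gives G2 + 3 + 8 = G2 + 11 semitones = F♯3.
(Also written G♭.)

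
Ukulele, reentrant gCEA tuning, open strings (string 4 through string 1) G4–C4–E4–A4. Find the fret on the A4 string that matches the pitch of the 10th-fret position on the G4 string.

8

G4 at fret 10 is G4 + 10 semitones = F5.
The open A4 string is 2 semitones above the open G4, so the same pitch on the A4 string lies at fret 10 − 2 = 8.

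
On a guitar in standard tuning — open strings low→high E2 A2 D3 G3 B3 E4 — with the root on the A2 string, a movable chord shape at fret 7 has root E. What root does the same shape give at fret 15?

Moving from fret 7 to fret 15 shifts the root by 8 semitones.
E up 8 semitones is C.

C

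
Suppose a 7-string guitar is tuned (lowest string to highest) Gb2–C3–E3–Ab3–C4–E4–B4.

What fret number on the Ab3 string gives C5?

16

C5 is 16 semitones above the open Ab3 (Ab–A–Bb–B–…–Bb–B–C), so it sits at fret 16.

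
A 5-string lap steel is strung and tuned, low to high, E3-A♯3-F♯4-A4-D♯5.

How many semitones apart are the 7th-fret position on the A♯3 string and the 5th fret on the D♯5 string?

A♯3 at fret 7 → F4 (MIDI 65); D♯5 at fret 5 → G♯5 (MIDI 80).
65 − 80 = -15, so the two pitches are 15 semitones apart, with G♯5 the higher.

15 semitones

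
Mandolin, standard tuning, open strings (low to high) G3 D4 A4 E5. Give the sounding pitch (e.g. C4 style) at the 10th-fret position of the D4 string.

C5

D4 is MIDI 62. Adding 10 gives 72, which is C5.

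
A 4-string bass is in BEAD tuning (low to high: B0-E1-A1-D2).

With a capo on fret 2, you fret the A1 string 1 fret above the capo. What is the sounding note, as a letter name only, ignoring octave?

C

The capo raises the open A1 by 2 semitones to B1; fretting 1 more gives A1 + 2 + 1 = A1 + 3 semitones, landing on C.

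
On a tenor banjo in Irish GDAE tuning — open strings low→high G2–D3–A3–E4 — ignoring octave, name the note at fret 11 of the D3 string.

Each fret is one semitone, so D3 + 11 = C#.

C#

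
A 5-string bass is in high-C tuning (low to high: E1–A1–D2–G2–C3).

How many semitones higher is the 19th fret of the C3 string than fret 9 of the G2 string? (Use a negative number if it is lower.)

15 semitones

C3 at fret 19 → G4 (MIDI 67); G2 at fret 9 → E3 (MIDI 52).
67 − 52 = 15, so the two pitches are 15 semitones apart.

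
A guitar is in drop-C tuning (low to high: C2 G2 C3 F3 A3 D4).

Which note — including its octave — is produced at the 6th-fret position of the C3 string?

F♯3

The open C3 string plus 6 semitones: C–C#–D–D#–E–F–F#.
No B→C boundary is crossed, so the octave stays at 3.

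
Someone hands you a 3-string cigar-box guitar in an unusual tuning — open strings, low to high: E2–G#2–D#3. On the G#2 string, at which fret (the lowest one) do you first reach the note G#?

0

From G#2, count semitones up the chromatic scale until reaching G#: G# — 0 steps.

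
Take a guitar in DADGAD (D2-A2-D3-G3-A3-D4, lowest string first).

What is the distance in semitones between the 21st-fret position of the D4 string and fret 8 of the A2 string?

30 semitones

D4 at fret 21 → B5 (MIDI 83); A2 at fret 8 → F3 (MIDI 53).
83 − 53 = 30, so the two pitches are 30 semitones apart, with B5 the higher.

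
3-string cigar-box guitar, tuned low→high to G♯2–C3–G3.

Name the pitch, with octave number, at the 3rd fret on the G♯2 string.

B2

The open G♯2 string plus 3 semitones: G#–A–A#–B.
No B→C boundary is crossed, so the octave stays at 2.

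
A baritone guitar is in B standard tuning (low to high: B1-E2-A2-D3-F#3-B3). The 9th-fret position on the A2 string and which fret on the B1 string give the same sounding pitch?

19

A2 at fret 9 is A2 + 9 semitones = F#3.
The open B1 string is 10 semitones below the open A2, so the same pitch on the B1 string lies at fret 9 + 10 = 19.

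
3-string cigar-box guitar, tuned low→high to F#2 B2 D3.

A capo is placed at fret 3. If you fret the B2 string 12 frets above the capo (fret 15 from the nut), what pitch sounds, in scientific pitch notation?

The capo raises the open B2 by 3 semitones to D3; fretting 12 more gives B2 + 3 + 12 = B2 + 15 semitones = D4.

D4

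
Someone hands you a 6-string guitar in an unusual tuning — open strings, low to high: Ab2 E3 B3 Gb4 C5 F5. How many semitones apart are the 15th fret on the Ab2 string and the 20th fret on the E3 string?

Ab2 at fret 15 → B3 (MIDI 59); E3 at fret 20 → C5 (MIDI 72).
59 − 72 = -13, so the two pitches are 13 semitones apart, with C5 the higher.

13 semitones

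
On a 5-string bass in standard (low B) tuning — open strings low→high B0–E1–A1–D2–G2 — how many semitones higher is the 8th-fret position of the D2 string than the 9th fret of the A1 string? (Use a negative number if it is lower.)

D2 at fret 8 → A#2 (MIDI 46); A1 at fret 9 → F#2 (MIDI 42).
46 − 42 = 4, so the two pitches are 4 semitones apart.

4 semitones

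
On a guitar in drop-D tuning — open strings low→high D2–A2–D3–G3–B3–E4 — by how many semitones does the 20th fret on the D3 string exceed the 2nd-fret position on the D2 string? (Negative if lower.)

D3 at fret 20 → A#4 (MIDI 70); D2 at fret 2 → E2 (MIDI 40).
70 − 40 = 30, so the two pitches are 30 semitones apart.

30 semitones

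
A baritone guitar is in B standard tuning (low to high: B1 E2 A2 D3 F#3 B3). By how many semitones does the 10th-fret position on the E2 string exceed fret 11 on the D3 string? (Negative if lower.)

E2 at fret 10 → D3 (MIDI 50); D3 at fret 11 → C#4 (MIDI 61).
50 − 61 = -11, so the two pitches are 11 semitones apart.

-11 semitones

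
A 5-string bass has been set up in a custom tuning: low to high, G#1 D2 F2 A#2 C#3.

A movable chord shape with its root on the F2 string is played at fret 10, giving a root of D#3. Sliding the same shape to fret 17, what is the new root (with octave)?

Moving from fret 10 to fret 17 shifts the root by 7 semitones.
D#3 up 7 semitones is A#3.

A#3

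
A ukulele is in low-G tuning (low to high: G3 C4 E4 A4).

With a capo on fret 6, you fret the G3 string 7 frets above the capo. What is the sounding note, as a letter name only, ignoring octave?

G#

The capo raises the open G3 by 6 semitones to C#4; fretting 7 more gives G3 + 6 + 7 = G3 + 13 semitones, landing on G#.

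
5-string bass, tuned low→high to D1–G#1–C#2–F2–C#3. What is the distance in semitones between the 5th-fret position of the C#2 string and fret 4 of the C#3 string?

11 semitones

C#2 at fret 5 → F#2 (MIDI 42); C#3 at fret 4 → F3 (MIDI 53).
42 − 53 = -11, so the two pitches are 11 semitones apart, with F3 the higher.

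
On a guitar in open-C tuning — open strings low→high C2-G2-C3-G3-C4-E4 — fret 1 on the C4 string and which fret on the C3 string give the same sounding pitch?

C4 at fret 1 is C4 + 1 semitone = C#4.
The open C3 string is 12 semitones below the open C4, so the same pitch on the C3 string lies at fret 1 + 12 = 13.

13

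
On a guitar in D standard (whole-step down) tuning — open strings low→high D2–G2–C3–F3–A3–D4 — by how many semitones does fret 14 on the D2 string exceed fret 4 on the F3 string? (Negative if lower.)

D2 at fret 14 → E3 (MIDI 52); F3 at fret 4 → A3 (MIDI 57).
52 − 57 = -5, so the two pitches are 5 semitones apart.

-5 semitones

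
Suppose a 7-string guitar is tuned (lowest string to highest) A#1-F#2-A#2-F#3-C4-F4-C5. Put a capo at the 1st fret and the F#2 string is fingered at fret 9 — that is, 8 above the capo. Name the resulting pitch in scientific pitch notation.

The capo raises the open F#2 by 1 semitone to G2; fretting 8 more gives F#2 + 1 + 8 = F#2 + 9 semitones = D#3.

D#3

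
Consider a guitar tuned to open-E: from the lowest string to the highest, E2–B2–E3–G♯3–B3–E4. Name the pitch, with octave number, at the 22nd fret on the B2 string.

A4

Each fret is one semitone, so B2 + 22 = A4.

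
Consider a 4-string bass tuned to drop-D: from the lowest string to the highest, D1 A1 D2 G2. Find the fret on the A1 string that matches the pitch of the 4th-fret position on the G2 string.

14

Fret 4 on G2 is MIDI 43 + 4 = 47 (B2). On the A1 string (open MIDI 33), that pitch is 47 − 33 = fret 14.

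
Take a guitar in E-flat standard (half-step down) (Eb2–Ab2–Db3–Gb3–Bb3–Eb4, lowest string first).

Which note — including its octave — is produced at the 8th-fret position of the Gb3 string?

D4

Each fret is one semitone, so Gb3 + 8 = D4.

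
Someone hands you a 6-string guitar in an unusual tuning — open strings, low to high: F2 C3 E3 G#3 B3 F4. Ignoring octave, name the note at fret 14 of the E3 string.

F#

Each fret is one semitone, so E3 + 14 = F#.
(Equivalently spelled Gb.)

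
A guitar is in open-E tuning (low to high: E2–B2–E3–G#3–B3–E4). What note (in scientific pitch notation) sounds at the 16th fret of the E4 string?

E4 is MIDI 64. Adding 16 gives 80, which is G#5.
(Equivalently spelled Ab5.)

G#5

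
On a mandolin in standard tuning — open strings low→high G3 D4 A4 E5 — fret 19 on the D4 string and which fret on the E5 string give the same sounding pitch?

Fret 19 on D4 is MIDI 62 + 19 = 81 (A5). On the E5 string (open MIDI 76), that pitch is 81 − 76 = fret 5.

5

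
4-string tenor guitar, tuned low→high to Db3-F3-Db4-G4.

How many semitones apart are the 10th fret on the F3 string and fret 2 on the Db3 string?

12 semitones

F3 at fret 10 → Eb4 (MIDI 63); Db3 at fret 2 → Eb3 (MIDI 51).
63 − 51 = 12, so the two pitches are 12 semitones apart, with Eb4 the higher.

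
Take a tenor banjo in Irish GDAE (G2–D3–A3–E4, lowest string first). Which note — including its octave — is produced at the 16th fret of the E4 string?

G♯5

The open E4 string plus 16 semitones: E–F–F#–G–…–F#–G–G#.
The walk passes from B into C once, so the octave number goes from 4 to 5.
(Equivalently spelled A♭5.)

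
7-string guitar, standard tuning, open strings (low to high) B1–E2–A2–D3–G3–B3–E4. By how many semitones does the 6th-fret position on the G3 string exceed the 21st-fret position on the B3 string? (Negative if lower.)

G3 at fret 6 → C#4 (MIDI 61); B3 at fret 21 → G#5 (MIDI 80).
61 − 80 = -19, so the two pitches are 19 semitones apart.

-19 semitones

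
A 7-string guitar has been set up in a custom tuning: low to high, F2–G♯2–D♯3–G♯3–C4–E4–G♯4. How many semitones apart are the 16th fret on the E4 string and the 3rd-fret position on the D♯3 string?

26 semitones

E4 at fret 16 → G♯5 (MIDI 80); D♯3 at fret 3 → F♯3 (MIDI 54).
80 − 54 = 26, so the two pitches are 26 semitones apart, with G♯5 the higher.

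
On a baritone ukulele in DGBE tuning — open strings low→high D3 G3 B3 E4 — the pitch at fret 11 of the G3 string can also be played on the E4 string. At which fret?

2

G3 at fret 11 is G3 + 11 semitones = F♯4.
The open E4 string is 9 semitones above the open G3, so the same pitch on the E4 string lies at fret 11 − 9 = 2.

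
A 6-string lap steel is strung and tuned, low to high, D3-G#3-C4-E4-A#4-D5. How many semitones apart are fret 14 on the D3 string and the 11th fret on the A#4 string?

17 semitones

D3 at fret 14 → E4 (MIDI 64); A#4 at fret 11 → A5 (MIDI 81).
64 − 81 = -17, so the two pitches are 17 semitones apart, with A5 the higher.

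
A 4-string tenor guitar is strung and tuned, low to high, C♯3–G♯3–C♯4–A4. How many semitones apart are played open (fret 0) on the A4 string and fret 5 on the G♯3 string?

8 semitones

A4 at fret 0 → A4 (MIDI 69); G♯3 at fret 5 → C♯4 (MIDI 61).
69 − 61 = 8, so the two pitches are 8 semitones apart, with A4 the higher.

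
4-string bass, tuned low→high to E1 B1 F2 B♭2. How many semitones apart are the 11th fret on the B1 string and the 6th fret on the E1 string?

B1 at fret 11 → B♭2 (MIDI 46); E1 at fret 6 → B♭1 (MIDI 34).
46 − 34 = 12, so the two pitches are 12 semitones apart, with B♭2 the higher.

12 semitones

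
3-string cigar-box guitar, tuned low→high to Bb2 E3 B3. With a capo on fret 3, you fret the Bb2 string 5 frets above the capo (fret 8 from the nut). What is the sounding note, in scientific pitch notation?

Gb3

The capo raises the open Bb2 by 3 semitones to Db3; fretting 5 more gives Bb2 + 3 + 5 = Bb2 + 8 semitones = Gb3.
(Also written F#.)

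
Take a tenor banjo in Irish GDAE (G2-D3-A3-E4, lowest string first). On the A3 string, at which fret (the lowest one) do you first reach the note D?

5

From A3, count semitones up the chromatic scale until reaching D: A–A#–B–C–C#–D — 5 steps.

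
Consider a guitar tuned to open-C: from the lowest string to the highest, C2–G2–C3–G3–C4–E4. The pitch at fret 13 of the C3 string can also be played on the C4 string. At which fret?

1

C3 at fret 13 is C3 + 13 semitones = C#4.
The open C4 string is 12 semitones above the open C3, so the same pitch on the C4 string lies at fret 13 − 12 = 1.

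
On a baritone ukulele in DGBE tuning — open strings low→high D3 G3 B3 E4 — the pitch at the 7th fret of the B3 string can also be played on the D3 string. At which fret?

Fret 7 on B3 is MIDI 59 + 7 = 66 (F#4). On the D3 string (open MIDI 50), that pitch is 66 − 50 = fret 16.

16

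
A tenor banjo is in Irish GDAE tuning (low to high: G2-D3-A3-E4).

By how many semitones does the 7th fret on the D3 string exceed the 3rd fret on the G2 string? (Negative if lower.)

11 semitones

D3 at fret 7 → A3 (MIDI 57); G2 at fret 3 → A♯2 (MIDI 46).
57 − 46 = 11, so the two pitches are 11 semitones apart.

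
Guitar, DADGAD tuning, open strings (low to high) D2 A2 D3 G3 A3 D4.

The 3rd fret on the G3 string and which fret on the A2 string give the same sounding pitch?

Fret 3 on G3 is MIDI 55 + 3 = 58 (A#3). On the A2 string (open MIDI 45), that pitch is 58 − 45 = fret 13.

13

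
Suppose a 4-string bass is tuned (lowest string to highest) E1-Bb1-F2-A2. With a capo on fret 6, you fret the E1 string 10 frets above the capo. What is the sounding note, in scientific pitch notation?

The capo raises the open E1 by 6 semitones to Bb1; fretting 10 more gives E1 + 6 + 10 = E1 + 16 semitones = Ab2.
(Also written G#.)

Ab2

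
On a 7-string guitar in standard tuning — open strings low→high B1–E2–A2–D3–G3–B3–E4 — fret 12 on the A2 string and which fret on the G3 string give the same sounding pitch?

Fret 12 on A2 is MIDI 45 + 12 = 57 (A3). On the G3 string (open MIDI 55), that pitch is 57 − 55 = fret 2.

2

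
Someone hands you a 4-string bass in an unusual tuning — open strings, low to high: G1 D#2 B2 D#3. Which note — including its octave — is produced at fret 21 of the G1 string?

G1 is MIDI 31. Adding 21 gives 52, which is E3.

E3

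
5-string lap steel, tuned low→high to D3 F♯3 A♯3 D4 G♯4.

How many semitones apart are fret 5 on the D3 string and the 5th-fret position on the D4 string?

D3 at fret 5 → G3 (MIDI 55); D4 at fret 5 → G4 (MIDI 67).
55 − 67 = -12, so the two pitches are 12 semitones apart, with G4 the higher.

12 semitones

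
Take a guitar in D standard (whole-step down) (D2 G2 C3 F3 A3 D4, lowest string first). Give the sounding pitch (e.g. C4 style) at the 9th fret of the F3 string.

Each fret is one semitone, so F3 + 9 = D4.

D4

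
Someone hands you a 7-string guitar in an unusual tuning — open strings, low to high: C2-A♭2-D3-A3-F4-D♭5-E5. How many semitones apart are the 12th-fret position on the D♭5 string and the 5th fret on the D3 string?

30 semitones

D♭5 at fret 12 → D♭6 (MIDI 85); D3 at fret 5 → G3 (MIDI 55).
85 − 55 = 30, so the two pitches are 30 semitones apart, with D♭6 the higher.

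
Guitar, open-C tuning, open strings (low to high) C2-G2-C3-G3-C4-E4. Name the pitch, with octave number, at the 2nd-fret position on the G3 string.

A3

G3 is MIDI 55. Adding 2 gives 57, which is A3.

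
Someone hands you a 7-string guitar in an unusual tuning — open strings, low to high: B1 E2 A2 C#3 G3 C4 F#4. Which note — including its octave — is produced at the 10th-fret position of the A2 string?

Each fret is one semitone, so A2 + 10 = G3.

G3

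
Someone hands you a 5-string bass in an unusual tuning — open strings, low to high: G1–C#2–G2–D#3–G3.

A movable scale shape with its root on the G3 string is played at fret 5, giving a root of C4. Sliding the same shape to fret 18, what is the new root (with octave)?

C#5

Moving from fret 5 to fret 18 shifts the root by 13 semitones.
C4 up 13 semitones is C#5.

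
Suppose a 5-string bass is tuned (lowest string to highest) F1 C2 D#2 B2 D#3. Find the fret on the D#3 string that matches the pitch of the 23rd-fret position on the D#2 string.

11

D#2 at fret 23 is D#2 + 23 semitones = D4.
The open D#3 string is 12 semitones above the open D#2, so the same pitch on the D#3 string lies at fret 23 − 12 = 11.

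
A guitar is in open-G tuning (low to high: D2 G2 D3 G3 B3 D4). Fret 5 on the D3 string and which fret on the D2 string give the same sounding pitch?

17

Fret 5 on D3 is MIDI 50 + 5 = 55 (G3). On the D2 string (open MIDI 38), that pitch is 55 − 38 = fret 17.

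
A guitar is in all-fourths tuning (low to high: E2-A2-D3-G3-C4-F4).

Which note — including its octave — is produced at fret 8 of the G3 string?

The open G3 string plus 8 semitones: G–G#–A–A#–B–C–C#–D–D#.
The walk passes from B into C once, so the octave number goes from 3 to 4.
(Equivalently spelled Eb4.)

D#4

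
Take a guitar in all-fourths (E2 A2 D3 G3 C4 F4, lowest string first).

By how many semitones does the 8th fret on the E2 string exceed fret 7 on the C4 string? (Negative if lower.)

-19 semitones

E2 at fret 8 → C3 (MIDI 48); C4 at fret 7 → G4 (MIDI 67).
48 − 67 = -19, so the two pitches are 19 semitones apart.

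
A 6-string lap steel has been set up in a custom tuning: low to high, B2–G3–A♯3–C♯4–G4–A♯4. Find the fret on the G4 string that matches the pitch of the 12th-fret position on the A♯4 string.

15

A♯4 at fret 12 is A♯4 + 12 semitones = A♯5.
The open G4 string is 3 semitones below the open A♯4, so the same pitch on the G4 string lies at fret 12 + 3 = 15.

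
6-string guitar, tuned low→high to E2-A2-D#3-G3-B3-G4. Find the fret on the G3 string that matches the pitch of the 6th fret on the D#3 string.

2

D#3 at fret 6 is D#3 + 6 semitones = A3.
The open G3 string is 4 semitones above the open D#3, so the same pitch on the G3 string lies at fret 6 − 4 = 2.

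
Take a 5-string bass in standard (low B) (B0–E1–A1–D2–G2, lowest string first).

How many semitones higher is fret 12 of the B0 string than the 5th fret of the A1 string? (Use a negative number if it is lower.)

-3 semitones

B0 at fret 12 → B1 (MIDI 35); A1 at fret 5 → D2 (MIDI 38).
35 − 38 = -3, so the two pitches are 3 semitones apart.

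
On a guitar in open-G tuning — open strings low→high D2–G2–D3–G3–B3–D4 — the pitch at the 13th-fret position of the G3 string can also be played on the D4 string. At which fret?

Fret 13 on G3 is MIDI 55 + 13 = 68 (G♯4). On the D4 string (open MIDI 62), that pitch is 68 − 62 = fret 6.

6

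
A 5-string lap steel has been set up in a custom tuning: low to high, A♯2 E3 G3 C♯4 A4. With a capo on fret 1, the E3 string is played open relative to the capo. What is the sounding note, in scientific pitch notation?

The capo raises the open E3 by 1 semitone to F3; fretting 0 more gives E3 + 1 + 0 = E3 + 1 semitone = F3.

F3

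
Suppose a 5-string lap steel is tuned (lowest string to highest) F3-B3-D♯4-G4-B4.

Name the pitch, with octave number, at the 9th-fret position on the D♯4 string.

C5

The open D♯4 string plus 9 semitones: D#–E–F–F#–G–G#–A–A#–B–C.
The walk passes from B into C once, so the octave number goes from 4 to 5.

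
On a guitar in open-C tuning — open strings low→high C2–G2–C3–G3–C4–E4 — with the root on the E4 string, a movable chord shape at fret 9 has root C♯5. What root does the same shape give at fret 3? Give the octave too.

G4

Moving from fret 9 to fret 3 shifts the root by -6 semitones.
C♯5 down 6 semitones is G4.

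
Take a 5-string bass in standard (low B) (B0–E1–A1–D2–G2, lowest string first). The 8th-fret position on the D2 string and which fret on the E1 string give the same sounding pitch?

18

Fret 8 on D2 is MIDI 38 + 8 = 46 (A♯2). On the E1 string (open MIDI 28), that pitch is 46 − 28 = fret 18.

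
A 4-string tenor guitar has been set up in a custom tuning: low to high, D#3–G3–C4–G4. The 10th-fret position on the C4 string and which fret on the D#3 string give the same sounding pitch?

19

C4 at fret 10 is C4 + 10 semitones = A#4.
The open D#3 string is 9 semitones below the open C4, so the same pitch on the D#3 string lies at fret 10 + 9 = 19.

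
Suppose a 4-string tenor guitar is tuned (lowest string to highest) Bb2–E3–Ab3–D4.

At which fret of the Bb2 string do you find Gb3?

8

Gb3 is 8 semitones above the open Bb2 (Bb–B–C–Db–D–Eb–E–F–Gb), so it sits at fret 8.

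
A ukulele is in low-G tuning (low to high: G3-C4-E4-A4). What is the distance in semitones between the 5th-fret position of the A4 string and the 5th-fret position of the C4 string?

9 semitones

A4 at fret 5 → D5 (MIDI 74); C4 at fret 5 → F4 (MIDI 65).
74 − 65 = 9, so the two pitches are 9 semitones apart, with D5 the higher.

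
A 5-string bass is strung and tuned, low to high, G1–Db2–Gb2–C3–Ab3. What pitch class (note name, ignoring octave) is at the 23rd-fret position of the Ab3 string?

G

Ab3 is MIDI 56. Adding 23 gives 79; 79 mod 12 = 7, i.e. G.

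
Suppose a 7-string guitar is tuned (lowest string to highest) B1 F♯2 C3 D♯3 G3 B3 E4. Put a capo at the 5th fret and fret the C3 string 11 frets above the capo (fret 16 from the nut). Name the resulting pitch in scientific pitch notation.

E4

The capo raises the open C3 by 5 semitones to F3; fretting 11 more gives C3 + 5 + 11 = C3 + 16 semitones = E4.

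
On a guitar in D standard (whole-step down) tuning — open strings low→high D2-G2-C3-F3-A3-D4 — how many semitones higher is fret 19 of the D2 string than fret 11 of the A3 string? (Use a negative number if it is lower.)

-11 semitones

D2 at fret 19 → A3 (MIDI 57); A3 at fret 11 → G#4 (MIDI 68).
57 − 68 = -11, so the two pitches are 11 semitones apart.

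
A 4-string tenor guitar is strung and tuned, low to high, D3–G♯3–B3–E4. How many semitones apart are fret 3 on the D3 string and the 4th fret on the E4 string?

D3 at fret 3 → F3 (MIDI 53); E4 at fret 4 → G♯4 (MIDI 68).
53 − 68 = -15, so the two pitches are 15 semitones apart, with G♯4 the higher.

15 semitones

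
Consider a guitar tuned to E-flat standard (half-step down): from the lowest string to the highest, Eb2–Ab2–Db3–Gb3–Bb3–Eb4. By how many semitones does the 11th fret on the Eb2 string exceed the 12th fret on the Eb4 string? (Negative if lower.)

-25 semitones

Eb2 at fret 11 → D3 (MIDI 50); Eb4 at fret 12 → Eb5 (MIDI 75).
50 − 75 = -25, so the two pitches are 25 semitones apart.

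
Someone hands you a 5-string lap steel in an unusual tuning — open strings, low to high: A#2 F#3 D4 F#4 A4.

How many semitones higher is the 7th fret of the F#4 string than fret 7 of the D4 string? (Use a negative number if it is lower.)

F#4 at fret 7 → C#5 (MIDI 73); D4 at fret 7 → A4 (MIDI 69).
73 − 69 = 4, so the two pitches are 4 semitones apart.

4 semitones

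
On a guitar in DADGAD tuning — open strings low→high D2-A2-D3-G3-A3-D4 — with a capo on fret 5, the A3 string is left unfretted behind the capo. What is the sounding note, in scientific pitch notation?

The capo raises the open A3 by 5 semitones to D4; fretting 0 more gives A3 + 5 + 0 = A3 + 5 semitones = D4.

D4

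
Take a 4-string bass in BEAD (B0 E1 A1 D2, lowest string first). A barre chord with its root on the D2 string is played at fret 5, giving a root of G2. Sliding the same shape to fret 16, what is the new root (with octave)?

Moving from fret 5 to fret 16 shifts the root by 11 semitones.
G2 up 11 semitones is F♯3.

F♯3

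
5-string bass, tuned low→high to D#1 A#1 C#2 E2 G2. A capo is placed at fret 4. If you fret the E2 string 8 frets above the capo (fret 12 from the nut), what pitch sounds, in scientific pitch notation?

E3

The capo raises the open E2 by 4 semitones to G#2; fretting 8 more gives E2 + 4 + 8 = E2 + 12 semitones = E3.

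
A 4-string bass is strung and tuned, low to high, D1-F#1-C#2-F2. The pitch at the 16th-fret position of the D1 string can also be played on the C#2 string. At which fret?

5

Fret 16 on D1 is MIDI 26 + 16 = 42 (F#2). On the C#2 string (open MIDI 37), that pitch is 42 − 37 = fret 5.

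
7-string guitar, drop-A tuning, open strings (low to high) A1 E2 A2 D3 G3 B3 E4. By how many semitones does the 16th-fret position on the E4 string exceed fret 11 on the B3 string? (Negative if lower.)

E4 at fret 16 → G♯5 (MIDI 80); B3 at fret 11 → A♯4 (MIDI 70).
80 − 70 = 10, so the two pitches are 10 semitones apart.

10 semitones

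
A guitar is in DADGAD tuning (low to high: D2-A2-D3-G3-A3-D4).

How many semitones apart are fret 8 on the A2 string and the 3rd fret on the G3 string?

5 semitones

A2 at fret 8 → F3 (MIDI 53); G3 at fret 3 → A#3 (MIDI 58).
53 − 58 = -5, so the two pitches are 5 semitones apart, with A#3 the higher.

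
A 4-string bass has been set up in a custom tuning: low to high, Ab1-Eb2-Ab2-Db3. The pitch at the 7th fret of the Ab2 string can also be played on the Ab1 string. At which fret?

19

Ab2 at fret 7 is Ab2 + 7 semitones = Eb3.
The open Ab1 string is 12 semitones below the open Ab2, so the same pitch on the Ab1 string lies at fret 7 + 12 = 19.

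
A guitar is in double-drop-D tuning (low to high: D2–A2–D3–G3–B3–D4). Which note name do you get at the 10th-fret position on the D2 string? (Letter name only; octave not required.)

C

D2 is MIDI 38. Adding 10 gives 48; 48 mod 12 = 0, i.e. C.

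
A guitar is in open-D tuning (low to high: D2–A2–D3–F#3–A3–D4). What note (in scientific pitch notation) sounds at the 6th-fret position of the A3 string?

Each fret is one semitone, so A3 + 6 = D#4.
(Equivalently spelled Eb4.)

D#4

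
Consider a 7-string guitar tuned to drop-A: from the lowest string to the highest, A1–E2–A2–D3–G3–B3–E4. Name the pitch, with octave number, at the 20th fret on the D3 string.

A♯4

Each fret is one semitone, so D3 + 20 = A♯4.
(Equivalently spelled B♭4.)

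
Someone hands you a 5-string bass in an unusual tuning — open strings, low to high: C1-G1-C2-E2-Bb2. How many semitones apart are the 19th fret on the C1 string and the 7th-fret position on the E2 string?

4 semitones

C1 at fret 19 → G2 (MIDI 43); E2 at fret 7 → B2 (MIDI 47).
43 − 47 = -4, so the two pitches are 4 semitones apart, with B2 the higher.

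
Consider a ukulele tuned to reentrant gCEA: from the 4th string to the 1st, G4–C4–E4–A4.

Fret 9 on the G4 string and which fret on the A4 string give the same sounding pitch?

Fret 9 on G4 is MIDI 67 + 9 = 76 (E5). On the A4 string (open MIDI 69), that pitch is 76 − 69 = fret 7.

7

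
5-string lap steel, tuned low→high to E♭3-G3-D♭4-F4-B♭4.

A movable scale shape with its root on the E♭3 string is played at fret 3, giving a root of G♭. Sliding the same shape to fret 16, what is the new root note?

G

Moving from fret 3 to fret 16 shifts the root by 13 semitones.
G♭ up 13 semitones is G.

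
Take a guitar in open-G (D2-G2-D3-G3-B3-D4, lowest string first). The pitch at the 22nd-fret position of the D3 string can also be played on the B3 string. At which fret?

D3 at fret 22 is D3 + 22 semitones = C5.
The open B3 string is 9 semitones above the open D3, so the same pitch on the B3 string lies at fret 22 − 9 = 13.

13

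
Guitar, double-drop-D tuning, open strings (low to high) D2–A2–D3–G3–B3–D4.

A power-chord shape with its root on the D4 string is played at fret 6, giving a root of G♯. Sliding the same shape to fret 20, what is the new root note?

A♯

Moving from fret 6 to fret 20 shifts the root by 14 semitones.
G♯ up 14 semitones is A♯.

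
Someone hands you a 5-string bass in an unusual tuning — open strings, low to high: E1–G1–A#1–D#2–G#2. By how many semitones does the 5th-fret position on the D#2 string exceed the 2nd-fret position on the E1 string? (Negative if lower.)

14 semitones

D#2 at fret 5 → G#2 (MIDI 44); E1 at fret 2 → F#1 (MIDI 30).
44 − 30 = 14, so the two pitches are 14 semitones apart.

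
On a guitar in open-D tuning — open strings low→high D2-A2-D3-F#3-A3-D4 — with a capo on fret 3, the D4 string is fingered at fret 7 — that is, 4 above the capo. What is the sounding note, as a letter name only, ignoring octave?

The capo raises the open D4 by 3 semitones to F4; fretting 4 more gives D4 + 3 + 4 = D4 + 7 semitones, landing on A.

A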